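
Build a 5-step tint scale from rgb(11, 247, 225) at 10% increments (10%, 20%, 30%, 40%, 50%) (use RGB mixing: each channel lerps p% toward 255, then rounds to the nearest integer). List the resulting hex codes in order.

#23f8e4, #3cf9e7, #54f9ea, #6dfaed, #85fbf0

10%: (11 + 24.4 = 35.4→35, 247 + 0.8 = 247.8→248, 225 + 3 = 228→228) → #23f8e4
20%: (11 + 48.8 = 59.8→60, 247 + 1.6 = 248.6→249, 225 + 6 = 231→231) → #3cf9e7
30%: (11 + 73.2 = 84.2→84, 247 + 2.4 = 249.4→249, 225 + 9 = 234→234) → #54f9ea
40%: (11 + 97.6 = 108.6→109, 247 + 3.2 = 250.2→250, 225 + 12 = 237→237) → #6dfaed
50%: (11 + 122 = 133→133, 247 + 4 = 251→251, 225 + 15 = 240→240) → #85fbf0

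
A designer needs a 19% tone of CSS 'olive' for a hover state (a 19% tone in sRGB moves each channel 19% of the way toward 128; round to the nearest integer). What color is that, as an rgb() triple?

rgb(128, 128, 24)

CSS olive is rgb(128, 128, 0).
Lerp each channel 19% toward 128:
  R: 128 + 0 = 128 → 128
  G: 128 + 0 = 128 → 128
  B: 0 + 0.19×(128−0) = 0 + 24.32 = 24.32 → 24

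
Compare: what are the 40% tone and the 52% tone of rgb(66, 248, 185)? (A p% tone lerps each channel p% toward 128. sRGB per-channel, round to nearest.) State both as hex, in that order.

40% tone:
  R: 66 + 0.4×(128−66) = 66 + 24.8 = 90.8 → 91
  G: 248 + 0.4×(128−248) = 248 − 48 = 200 → 200
  B: 185 + 0.4×(128−185) = 185 − 22.8 = 162.2 → 162
  → #5BC8A2
52% tone:
  R: 66 + 32.24 = 98.24 → 98
  G: 248 + 0.52×(128−248) = 248 − 62.4 = 185.6 → 186
  B: 185 − 29.64 = 155.36 → 155
  → #62BA9B

#5BC8A2, #62BA9B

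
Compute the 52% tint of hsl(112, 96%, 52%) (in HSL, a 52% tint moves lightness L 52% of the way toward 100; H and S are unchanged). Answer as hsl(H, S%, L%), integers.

hsl(112, 96%, 77%)

L moves 52% from 52 toward 100: 52 + 24.96 = 76.96 → 77.
H and S are unchanged.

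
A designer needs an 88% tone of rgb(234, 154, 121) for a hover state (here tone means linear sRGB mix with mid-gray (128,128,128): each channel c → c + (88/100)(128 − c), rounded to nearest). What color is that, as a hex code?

Lerp each channel 88% toward 128:
  R: 234 + 0.88×(128−234) = 234 − 93.28 = 140.72 → 141
  G: 154 − 22.88 = 131.12 → 131
  B: 121 + 6.16 = 127.16 → 127
rgb(141, 131, 127) = #8d837f.

#8d837f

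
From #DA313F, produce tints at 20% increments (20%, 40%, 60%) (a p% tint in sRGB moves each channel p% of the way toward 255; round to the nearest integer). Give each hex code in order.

#DA313F is rgb(218, 49, 63).
20%: (218 + 7.4 = 225.4→225, 49 + 41.2 = 90.2→90, 63 + 38.4 = 101.4→101) → #E15A65
40%: (218 + 14.8 = 232.8→233, 49 + 82.4 = 131.4→131, 63 + 76.8 = 139.8→140) → #E9838C
60%: (218 + 22.2 = 240.2→240, 49 + 123.6 = 172.6→173, 63 + 115.2 = 178.2→178) → #F0ADB2

#E15A65, #E9838C, #F0ADB2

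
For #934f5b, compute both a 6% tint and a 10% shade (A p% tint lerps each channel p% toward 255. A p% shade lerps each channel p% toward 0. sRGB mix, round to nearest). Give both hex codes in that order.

#995a65, #844752

#934f5b is rgb(147, 79, 91).
6% tint:
  R: 147 + 0.06×(255−147) = 147 + 6.48 = 153.48 → 153
  G: 79 + 0.06×(255−79) = 79 + 10.56 = 89.56 → 90
  B: 91 + 0.06×(255−91) = 91 + 9.84 = 100.84 → 101
  → #995a65
10% shade:
  R: 147 − 14.7 = 132.3 → 132
  G: 79 − 7.9 = 71.1 → 71
  B: 91 + 0.1×(0−91) = 91 − 9.1 = 81.9 → 82
  → #844752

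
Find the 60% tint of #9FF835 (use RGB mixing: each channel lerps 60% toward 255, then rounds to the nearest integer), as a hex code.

#D9FCAE

#9FF835 is rgb(159, 248, 53).
Lerp each channel 60% toward 255:
  R: 159 + 0.6×(255−159) = 159 + 57.6 = 216.6 → 217
  G: 248 + 0.6×(255−248) = 248 + 4.2 = 252.2 → 252
  B: 53 + 121.2 = 174.2 → 174
rgb(217, 252, 174) = #D9FCAE.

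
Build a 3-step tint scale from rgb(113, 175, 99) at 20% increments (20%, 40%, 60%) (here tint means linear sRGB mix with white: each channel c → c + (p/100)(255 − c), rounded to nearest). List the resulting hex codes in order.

#8dbf82, #aacfa1, #c6dfc1

20%: (113 + 28.4 = 141.4→141, 175 + 16 = 191→191, 99 + 31.2 = 130.2→130) → #8dbf82
40%: (113 + 56.8 = 169.8→170, 175 + 32 = 207→207, 99 + 62.4 = 161.4→161) → #aacfa1
60%: (113 + 85.2 = 198.2→198, 175 + 48 = 223→223, 99 + 93.6 = 192.6→193) → #c6dfc1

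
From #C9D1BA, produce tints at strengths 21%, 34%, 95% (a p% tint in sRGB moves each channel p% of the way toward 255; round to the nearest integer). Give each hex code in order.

#D4DBC8, #DBE1D1, #FCFDFC

#C9D1BA is rgb(201, 209, 186).
21%: (201 + 11.34 = 212.34→212, 209 + 9.66 = 218.66→219, 186 + 14.49 = 200.49→200) → #D4DBC8
34%: (201 + 18.36 = 219.36→219, 209 + 15.64 = 224.64→225, 186 + 23.46 = 209.46→209) → #DBE1D1
95%: (201 + 51.3 = 252.3→252, 209 + 43.7 = 252.7→253, 186 + 65.55 = 251.55→252) → #FCFDFC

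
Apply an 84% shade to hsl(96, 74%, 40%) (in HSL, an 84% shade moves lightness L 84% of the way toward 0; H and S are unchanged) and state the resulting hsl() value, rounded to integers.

hsl(96, 74%, 6%)

L moves 84% from 40 toward 0: 40 − 33.6 = 6.4 → 6.
H and S are unchanged.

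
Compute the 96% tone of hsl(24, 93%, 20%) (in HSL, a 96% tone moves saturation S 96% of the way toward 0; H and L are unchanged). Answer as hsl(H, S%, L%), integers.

S moves 96% from 93 toward 0: 93 − 89.28 = 3.72 → 4.
H and L are unchanged.

hsl(24, 4%, 20%)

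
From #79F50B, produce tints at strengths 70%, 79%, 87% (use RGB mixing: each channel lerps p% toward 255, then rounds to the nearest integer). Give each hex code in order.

#D7FCB6, #E3FDCC, #EEFEDF

#79F50B is rgb(121, 245, 11).
70%: (121 + 93.8 = 214.8→215, 245 + 7 = 252→252, 11 + 170.8 = 181.8→182) → #D7FCB6
79%: (121 + 105.86 = 226.86→227, 245 + 7.9 = 252.9→253, 11 + 192.76 = 203.76→204) → #E3FDCC
87%: (121 + 116.58 = 237.58→238, 245 + 8.7 = 253.7→254, 11 + 212.28 = 223.28→223) → #EEFEDF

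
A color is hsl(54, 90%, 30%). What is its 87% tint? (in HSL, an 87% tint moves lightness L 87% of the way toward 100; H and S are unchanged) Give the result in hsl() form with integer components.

L moves 87% from 30 toward 100: 30 + 60.9 = 90.9 → 91.
H and S are unchanged.

hsl(54, 90%, 91%)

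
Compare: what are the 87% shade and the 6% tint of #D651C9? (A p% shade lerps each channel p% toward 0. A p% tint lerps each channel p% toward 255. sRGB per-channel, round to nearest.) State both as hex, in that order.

#1C0B1A, #D85BCC

#D651C9 is rgb(214, 81, 201).
87% shade:
  R: 214 + 0.87×(0−214) = 214 − 186.18 = 27.82 → 28
  G: 81 + 0.87×(0−81) = 81 − 70.47 = 10.53 → 11
  B: 201 − 174.87 = 26.13 → 26
  → #1C0B1A
6% tint:
  R: 214 + 0.06×(255−214) = 214 + 2.46 = 216.46 → 216
  G: 81 + 10.44 = 91.44 → 91
  B: 201 + 0.06×(255−201) = 201 + 3.24 = 204.24 → 204
  → #D85BCC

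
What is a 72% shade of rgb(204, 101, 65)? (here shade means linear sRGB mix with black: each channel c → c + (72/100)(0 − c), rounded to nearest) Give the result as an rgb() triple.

A 72% shade moves each channel 72% toward 0:
  R: 204 + 0.72×(0−204) = 204 − 146.88 = 57.12 → 57
  G: 101 + 0.72×(0−101) = 101 − 72.72 = 28.28 → 28
  B: 65 + 0.72×(0−65) = 65 − 46.8 = 18.2 → 18

rgb(57, 28, 18)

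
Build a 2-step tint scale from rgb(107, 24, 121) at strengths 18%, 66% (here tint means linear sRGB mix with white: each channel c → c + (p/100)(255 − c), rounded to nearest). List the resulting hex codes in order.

#864291, #CDB0D1

18%: (107 + 26.64 = 133.64→134, 24 + 41.58 = 65.58→66, 121 + 24.12 = 145.12→145) → #864291
66%: (107 + 97.68 = 204.68→205, 24 + 152.46 = 176.46→176, 121 + 88.44 = 209.44→209) → #CDB0D1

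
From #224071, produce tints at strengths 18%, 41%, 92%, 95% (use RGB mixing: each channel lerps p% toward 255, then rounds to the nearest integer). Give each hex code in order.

#4A628B, #7D8EAB, #EDF0F4, #F4F5F8

#224071 is rgb(34, 64, 113).
18%: (34 + 39.78 = 73.78→74, 64 + 34.38 = 98.38→98, 113 + 25.56 = 138.56→139) → #4A628B
41%: (34 + 90.61 = 124.61→125, 64 + 78.31 = 142.31→142, 113 + 58.22 = 171.22→171) → #7D8EAB
92%: (34 + 203.32 = 237.32→237, 64 + 175.72 = 239.72→240, 113 + 130.64 = 243.64→244) → #EDF0F4
95%: (34 + 209.95 = 243.95→244, 64 + 181.45 = 245.45→245, 113 + 134.9 = 247.9→248) → #F4F5F8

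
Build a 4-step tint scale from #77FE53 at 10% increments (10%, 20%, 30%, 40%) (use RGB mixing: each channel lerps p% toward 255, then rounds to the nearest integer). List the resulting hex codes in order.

#77FE53 is rgb(119, 254, 83).
10%: (119 + 13.6 = 132.6→133, 254→254, 83 + 17.2 = 100.2→100) → #85FE64
20%: (119 + 27.2 = 146.2→146, 254→254, 83 + 34.4 = 117.4→117) → #92FE75
30%: (119 + 40.8 = 159.8→160, 254→254, 83 + 51.6 = 134.6→135) → #A0FE87
40%: (119 + 54.4 = 173.4→173, 254→254, 83 + 68.8 = 151.8→152) → #ADFE98

#85FE64, #92FE75, #A0FE87, #ADFE98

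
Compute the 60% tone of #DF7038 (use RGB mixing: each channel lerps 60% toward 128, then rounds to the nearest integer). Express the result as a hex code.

#A67A63

#DF7038 is rgb(223, 112, 56).
Lerp each channel 60% toward 128:
  R: 223 + 0.6×(128−223) = 223 − 57 = 166 → 166
  G: 112 + 0.6×(128−112) = 112 + 9.6 = 121.6 → 122
  B: 56 + 43.2 = 99.2 → 99
rgb(166, 122, 99) = #A67A63.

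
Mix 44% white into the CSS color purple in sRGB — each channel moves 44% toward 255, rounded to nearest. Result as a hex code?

#b870b8

CSS purple is rgb(128, 0, 128).
A 44% tint moves each channel 44% toward 255:
  R: 128 + 55.88 = 183.88 → 184
  G: 0 + 112.2 = 112.2 → 112
  B: 128 + 0.44×(255−128) = 128 + 55.88 = 183.88 → 184
rgb(184, 112, 184) = #b870b8.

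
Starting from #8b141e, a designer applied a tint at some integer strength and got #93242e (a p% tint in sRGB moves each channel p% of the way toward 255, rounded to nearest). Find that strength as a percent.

7%

#8b141e is rgb(139, 20, 30); #93242e is rgb(147, 36, 46).
On the G channel (widest range): 36 ≈ 20 + (p/100)(255 − 20), so p ≈ 100×(36 − 20)/(255 − 20) = 1600/235 = 6.81.
p = 7 reproduces all three channels after rounding.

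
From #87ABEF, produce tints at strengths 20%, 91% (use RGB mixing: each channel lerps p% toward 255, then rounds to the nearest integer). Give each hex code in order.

#87ABEF is rgb(135, 171, 239).
20%: (135 + 24 = 159→159, 171 + 16.8 = 187.8→188, 239 + 3.2 = 242.2→242) → #9FBCF2
91%: (135 + 109.2 = 244.2→244, 171 + 76.44 = 247.44→247, 239 + 14.56 = 253.56→254) → #F4F7FE

#9FBCF2, #F4F7FE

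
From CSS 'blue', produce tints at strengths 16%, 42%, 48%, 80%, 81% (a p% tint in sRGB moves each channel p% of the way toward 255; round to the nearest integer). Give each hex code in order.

#2929FF, #6B6BFF, #7A7AFF, #CCCCFF, #CFCFFF

CSS blue is rgb(0, 0, 255).
16%: (0 + 40.8 = 40.8→41, 0 + 40.8 = 40.8→41, 255→255) → #2929FF
42%: (0 + 107.1 = 107.1→107, 0 + 107.1 = 107.1→107, 255→255) → #6B6BFF
48%: (0 + 122.4 = 122.4→122, 0 + 122.4 = 122.4→122, 255→255) → #7A7AFF
80%: (0 + 204 = 204→204, 0 + 204 = 204→204, 255→255) → #CCCCFF
81%: (0 + 206.55 = 206.55→207, 0 + 206.55 = 206.55→207, 255→255) → #CFCFFF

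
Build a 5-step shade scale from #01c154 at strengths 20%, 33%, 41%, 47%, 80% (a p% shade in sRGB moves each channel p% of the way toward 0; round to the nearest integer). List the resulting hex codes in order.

#019a43, #018138, #017232, #01662d, #002711

#01c154 is rgb(1, 193, 84).
20%: (1→1, 193 − 38.6 = 154.4→154, 84 − 16.8 = 67.2→67) → #019a43
33%: (1→1, 193 − 63.69 = 129.31→129, 84 − 27.72 = 56.28→56) → #018138
41%: (1→1, 193 − 79.13 = 113.87→114, 84 − 34.44 = 49.56→50) → #017232
47%: (1→1, 193 − 90.71 = 102.29→102, 84 − 39.48 = 44.52→45) → #01662d
80%: (1 − 0.8 = 0.2→0, 193 − 154.4 = 38.6→39, 84 − 67.2 = 16.8→17) → #002711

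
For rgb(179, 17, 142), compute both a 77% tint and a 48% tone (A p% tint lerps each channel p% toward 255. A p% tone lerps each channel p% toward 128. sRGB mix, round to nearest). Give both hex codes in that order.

77% tint:
  R: 179 + 58.52 = 237.52 → 238
  G: 17 + 0.77×(255−17) = 17 + 183.26 = 200.26 → 200
  B: 142 + 0.77×(255−142) = 142 + 87.01 = 229.01 → 229
  → #eec8e5
48% tone:
  R: 179 − 24.48 = 154.52 → 155
  G: 17 + 0.48×(128−17) = 17 + 53.28 = 70.28 → 70
  B: 142 + 0.48×(128−142) = 142 − 6.72 = 135.28 → 135
  → #9b4687

#eec8e5, #9b4687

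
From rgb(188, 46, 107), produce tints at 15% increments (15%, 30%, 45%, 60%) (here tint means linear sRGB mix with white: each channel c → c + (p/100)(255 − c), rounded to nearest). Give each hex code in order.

15%: (188 + 10.05 = 198.05→198, 46 + 31.35 = 77.35→77, 107 + 22.2 = 129.2→129) → #c64d81
30%: (188 + 20.1 = 208.1→208, 46 + 62.7 = 108.7→109, 107 + 44.4 = 151.4→151) → #d06d97
45%: (188 + 30.15 = 218.15→218, 46 + 94.05 = 140.05→140, 107 + 66.6 = 173.6→174) → #da8cae
60%: (188 + 40.2 = 228.2→228, 46 + 125.4 = 171.4→171, 107 + 88.8 = 195.8→196) → #e4abc4

#c64d81, #d06d97, #da8cae, #e4abc4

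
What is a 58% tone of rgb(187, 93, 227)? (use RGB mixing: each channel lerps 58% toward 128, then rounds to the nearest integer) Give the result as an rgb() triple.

Lerp each channel 58% toward 128:
  R: 187 + 0.58×(128−187) = 187 − 34.22 = 152.78 → 153
  G: 93 + 0.58×(128−93) = 93 + 20.3 = 113.3 → 113
  B: 227 + 0.58×(128−227) = 227 − 57.42 = 169.58 → 170

rgb(153, 113, 170)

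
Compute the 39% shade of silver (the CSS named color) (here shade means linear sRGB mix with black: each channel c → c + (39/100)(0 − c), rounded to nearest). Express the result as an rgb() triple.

rgb(117, 117, 117)

CSS silver is rgb(192, 192, 192).
A 39% shade moves each channel 39% toward 0:
  R: 192 + 0.39×(0−192) = 192 − 74.88 = 117.12 → 117
  G: 192 + 0.39×(0−192) = 192 − 74.88 = 117.12 → 117
  B: 192 + 0.39×(0−192) = 192 − 74.88 = 117.12 → 117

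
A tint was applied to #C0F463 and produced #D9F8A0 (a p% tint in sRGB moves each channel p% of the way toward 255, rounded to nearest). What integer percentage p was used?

#C0F463 is rgb(192, 244, 99); #D9F8A0 is rgb(217, 248, 160).
On the B channel (widest range): 160 ≈ 99 + (p/100)(255 − 99), so p ≈ 100×(160 − 99)/(255 − 99) = 6100/156 = 39.10.
p = 39 reproduces all three channels after rounding.

39%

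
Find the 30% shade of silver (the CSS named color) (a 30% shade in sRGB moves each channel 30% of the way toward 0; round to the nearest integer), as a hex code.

CSS silver is rgb(192, 192, 192).
Lerp each channel 30% toward 0:
  R: 192 − 57.6 = 134.4 → 134
  G: 192 − 57.6 = 134.4 → 134
  B: 192 − 57.6 = 134.4 → 134
rgb(134, 134, 134) = #868686.

#868686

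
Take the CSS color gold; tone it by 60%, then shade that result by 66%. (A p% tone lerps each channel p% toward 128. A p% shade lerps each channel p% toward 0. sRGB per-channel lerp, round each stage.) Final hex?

#3d371a

CSS gold is rgb(255, 215, 0).
Per channel, c → c + 0.6(128 − c):
  R: 255 + 0.6×(128−255) = 255 − 76.2 = 178.8 → 179
  G: 215 + 0.6×(128−215) = 215 − 52.2 = 162.8 → 163
  B: 0 + 76.8 = 76.8 → 77
After the tone: rgb(179, 163, 77) = #b3a34d.
A 66% shade moves each channel 66% toward 0:
  R: 179 − 118.14 = 60.86 → 61
  G: 163 + 0.66×(0−163) = 163 − 107.58 = 55.42 → 55
  B: 77 + 0.66×(0−77) = 77 − 50.82 = 26.18 → 26
rgb(61, 55, 26) = #3d371a.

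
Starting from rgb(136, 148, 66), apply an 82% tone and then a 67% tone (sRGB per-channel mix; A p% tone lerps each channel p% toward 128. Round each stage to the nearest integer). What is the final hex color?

Lerp each channel 82% toward 128:
  R: 136 − 6.56 = 129.44 → 129
  G: 148 − 16.4 = 131.6 → 132
  B: 66 + 0.82×(128−66) = 66 + 50.84 = 116.84 → 117
After the tone: rgb(129, 132, 117) = #818475.
A 67% tone moves each channel 67% toward 128:
  R: 129 + 0.67×(128−129) = 129 − 0.67 = 128.33 → 128
  G: 132 + 0.67×(128−132) = 132 − 2.68 = 129.32 → 129
  B: 117 + 7.37 = 124.37 → 124
rgb(128, 129, 124) = #80817C.

#80817C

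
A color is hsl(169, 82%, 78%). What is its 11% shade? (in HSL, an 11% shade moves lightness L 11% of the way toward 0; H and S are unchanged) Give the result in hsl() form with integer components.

L moves 11% from 78 toward 0: 78 − 8.58 = 69.42 → 69.
H and S are unchanged.

hsl(169, 82%, 69%)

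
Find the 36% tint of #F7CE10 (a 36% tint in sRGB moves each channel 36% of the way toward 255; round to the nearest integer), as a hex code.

#FAE066

#F7CE10 is rgb(247, 206, 16).
A 36% tint moves each channel 36% toward 255:
  R: 247 + 2.88 = 249.88 → 250
  G: 206 + 0.36×(255−206) = 206 + 17.64 = 223.64 → 224
  B: 16 + 0.36×(255−16) = 16 + 86.04 = 102.04 → 102
rgb(250, 224, 102) = #FAE066.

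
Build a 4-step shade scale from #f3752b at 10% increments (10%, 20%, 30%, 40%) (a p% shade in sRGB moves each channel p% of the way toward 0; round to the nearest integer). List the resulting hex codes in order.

#f3752b is rgb(243, 117, 43).
10%: (243 − 24.3 = 218.7→219, 117 − 11.7 = 105.3→105, 43 − 4.3 = 38.7→39) → #db6927
20%: (243 − 48.6 = 194.4→194, 117 − 23.4 = 93.6→94, 43 − 8.6 = 34.4→34) → #c25e22
30%: (243 − 72.9 = 170.1→170, 117 − 35.1 = 81.9→82, 43 − 12.9 = 30.1→30) → #aa521e
40%: (243 − 97.2 = 145.8→146, 117 − 46.8 = 70.2→70, 43 − 17.2 = 25.8→26) → #92461a

#db6927, #c25e22, #aa521e, #92461a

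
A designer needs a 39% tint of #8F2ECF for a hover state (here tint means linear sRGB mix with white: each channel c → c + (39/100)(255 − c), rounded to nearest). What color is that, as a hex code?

#8F2ECF is rgb(143, 46, 207).
Lerp each channel 39% toward 255:
  R: 143 + 43.68 = 186.68 → 187
  G: 46 + 81.51 = 127.51 → 128
  B: 207 + 18.72 = 225.72 → 226
rgb(187, 128, 226) = #BB80E2.

#BB80E2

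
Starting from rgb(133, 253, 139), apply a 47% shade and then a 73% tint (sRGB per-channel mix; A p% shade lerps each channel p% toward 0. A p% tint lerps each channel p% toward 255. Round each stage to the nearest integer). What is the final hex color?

A 47% shade moves each channel 47% toward 0:
  R: 133 + 0.47×(0−133) = 133 − 62.51 = 70.49 → 70
  G: 253 − 118.91 = 134.09 → 134
  B: 139 − 65.33 = 73.67 → 74
After the shade: rgb(70, 134, 74) = #46864A.
Lerp each channel 73% toward 255:
  R: 70 + 135.05 = 205.05 → 205
  G: 134 + 0.73×(255−134) = 134 + 88.33 = 222.33 → 222
  B: 74 + 0.73×(255−74) = 74 + 132.13 = 206.13 → 206
rgb(205, 222, 206) = #CDDECE.

#CDDECE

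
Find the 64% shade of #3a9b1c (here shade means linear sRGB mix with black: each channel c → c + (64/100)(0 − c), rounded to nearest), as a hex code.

#15380a

#3a9b1c is rgb(58, 155, 28).
A 64% shade moves each channel 64% toward 0:
  R: 58 − 37.12 = 20.88 → 21
  G: 155 + 0.64×(0−155) = 155 − 99.2 = 55.8 → 56
  B: 28 + 0.64×(0−28) = 28 − 17.92 = 10.08 → 10
rgb(21, 56, 10) = #15380a.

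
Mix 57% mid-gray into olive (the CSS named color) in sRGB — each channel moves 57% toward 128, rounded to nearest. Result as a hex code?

#808049

CSS olive is rgb(128, 128, 0).
Per channel, c → c + 0.57(128 − c):
  R: 128 + 0.57×(128−128) = 128 + 0 = 128 → 128
  G: 128 + 0 = 128 → 128
  B: 0 + 72.96 = 72.96 → 73
rgb(128, 128, 73) = #808049.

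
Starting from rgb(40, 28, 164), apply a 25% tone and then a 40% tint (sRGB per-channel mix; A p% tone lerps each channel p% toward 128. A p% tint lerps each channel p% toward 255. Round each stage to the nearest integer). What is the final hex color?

#8b86c3

Lerp each channel 25% toward 128:
  R: 40 + 0.25×(128−40) = 40 + 22 = 62 → 62
  G: 28 + 0.25×(128−28) = 28 + 25 = 53 → 53
  B: 164 + 0.25×(128−164) = 164 − 9 = 155 → 155
After the tone: rgb(62, 53, 155) = #3e359b.
Per channel, c → c + 0.4(255 − c):
  R: 62 + 0.4×(255−62) = 62 + 77.2 = 139.2 → 139
  G: 53 + 80.8 = 133.8 → 134
  B: 155 + 40 = 195 → 195
rgb(139, 134, 195) = #8b86c3.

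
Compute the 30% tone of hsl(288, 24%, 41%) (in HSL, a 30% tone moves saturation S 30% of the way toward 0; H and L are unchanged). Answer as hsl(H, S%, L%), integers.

S moves 30% from 24 toward 0: 24 − 7.2 = 16.8 → 17.
H and L are unchanged.

hsl(288, 17%, 41%)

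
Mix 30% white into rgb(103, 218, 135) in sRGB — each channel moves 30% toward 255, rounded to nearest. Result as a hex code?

#95E5AB

Lerp each channel 30% toward 255:
  R: 103 + 45.6 = 148.6 → 149
  G: 218 + 11.1 = 229.1 → 229
  B: 135 + 36 = 171 → 171
rgb(149, 229, 171) = #95E5AB.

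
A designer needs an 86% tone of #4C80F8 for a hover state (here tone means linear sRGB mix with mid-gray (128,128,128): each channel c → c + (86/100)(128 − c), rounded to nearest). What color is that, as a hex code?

#4C80F8 is rgb(76, 128, 248).
An 86% tone moves each channel 86% toward 128:
  R: 76 + 44.72 = 120.72 → 121
  G: 128 + 0 = 128 → 128
  B: 248 − 103.2 = 144.8 → 145
rgb(121, 128, 145) = #798091.

#798091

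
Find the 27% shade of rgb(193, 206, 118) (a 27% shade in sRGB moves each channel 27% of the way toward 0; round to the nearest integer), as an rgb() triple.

rgb(141, 150, 86)

A 27% shade moves each channel 27% toward 0:
  R: 193 − 52.11 = 140.89 → 141
  G: 206 + 0.27×(0−206) = 206 − 55.62 = 150.38 → 150
  B: 118 − 31.86 = 86.14 → 86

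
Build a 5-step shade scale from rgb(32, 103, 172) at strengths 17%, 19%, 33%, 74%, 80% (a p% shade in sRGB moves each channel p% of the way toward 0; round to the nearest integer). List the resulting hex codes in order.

#1b558f, #1a538b, #154573, #081b2d, #061522

17%: (32 − 5.44 = 26.56→27, 103 − 17.51 = 85.49→85, 172 − 29.24 = 142.76→143) → #1b558f
19%: (32 − 6.08 = 25.92→26, 103 − 19.57 = 83.43→83, 172 − 32.68 = 139.32→139) → #1a538b
33%: (32 − 10.56 = 21.44→21, 103 − 33.99 = 69.01→69, 172 − 56.76 = 115.24→115) → #154573
74%: (32 − 23.68 = 8.32→8, 103 − 76.22 = 26.78→27, 172 − 127.28 = 44.72→45) → #081b2d
80%: (32 − 25.6 = 6.4→6, 103 − 82.4 = 20.6→21, 172 − 137.6 = 34.4→34) → #061522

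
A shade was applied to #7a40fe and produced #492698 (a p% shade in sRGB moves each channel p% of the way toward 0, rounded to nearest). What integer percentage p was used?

40%

#7a40fe is rgb(122, 64, 254); #492698 is rgb(73, 38, 152).
On the B channel (widest range): 152 ≈ 254 + (p/100)(0 − 254), so p ≈ 100×(152 − 254)/(0 − 254) = -10200/-254 = 40.16.
p = 40 reproduces all three channels after rounding.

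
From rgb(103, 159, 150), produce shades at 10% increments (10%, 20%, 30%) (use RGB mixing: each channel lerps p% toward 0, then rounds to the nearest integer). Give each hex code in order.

10%: (103 − 10.3 = 92.7→93, 159 − 15.9 = 143.1→143, 150 − 15 = 135→135) → #5D8F87
20%: (103 − 20.6 = 82.4→82, 159 − 31.8 = 127.2→127, 150 − 30 = 120→120) → #527F78
30%: (103 − 30.9 = 72.1→72, 159 − 47.7 = 111.3→111, 150 − 45 = 105→105) → #486F69

#5D8F87, #527F78, #486F69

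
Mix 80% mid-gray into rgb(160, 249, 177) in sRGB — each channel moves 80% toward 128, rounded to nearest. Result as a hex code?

#86988A

Per channel, c → c + 0.8(128 − c):
  R: 160 − 25.6 = 134.4 → 134
  G: 249 − 96.8 = 152.2 → 152
  B: 177 + 0.8×(128−177) = 177 − 39.2 = 137.8 → 138
rgb(134, 152, 138) = #86988A.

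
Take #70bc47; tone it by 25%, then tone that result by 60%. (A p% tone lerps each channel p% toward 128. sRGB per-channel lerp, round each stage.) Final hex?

#7b926f

#70bc47 is rgb(112, 188, 71).
Per channel, c → c + 0.25(128 − c):
  R: 112 + 0.25×(128−112) = 112 + 4 = 116 → 116
  G: 188 − 15 = 173 → 173
  B: 71 + 14.25 = 85.25 → 85
After the tone: rgb(116, 173, 85) = #74ad55.
Lerp each channel 60% toward 128:
  R: 116 + 7.2 = 123.2 → 123
  G: 173 + 0.6×(128−173) = 173 − 27 = 146 → 146
  B: 85 + 25.8 = 110.8 → 111
rgb(123, 146, 111) = #7b926f.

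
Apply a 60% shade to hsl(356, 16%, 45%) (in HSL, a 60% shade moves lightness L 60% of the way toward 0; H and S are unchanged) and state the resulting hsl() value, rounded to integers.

hsl(356, 16%, 18%)

L moves 60% from 45 toward 0: 45 − 27 = 18 → 18.
H and S are unchanged.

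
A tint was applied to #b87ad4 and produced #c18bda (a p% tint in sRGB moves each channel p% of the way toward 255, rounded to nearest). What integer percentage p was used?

#b87ad4 is rgb(184, 122, 212); #c18bda is rgb(193, 139, 218).
On the G channel (widest range): 139 ≈ 122 + (p/100)(255 − 122), so p ≈ 100×(139 − 122)/(255 − 122) = 1700/133 = 12.78.
p = 13 reproduces all three channels after rounding.

13%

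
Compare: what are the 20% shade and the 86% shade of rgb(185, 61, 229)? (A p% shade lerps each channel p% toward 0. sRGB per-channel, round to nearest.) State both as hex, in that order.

#9431B7, #1A0920

20% shade:
  R: 185 − 37 = 148 → 148
  G: 61 + 0.2×(0−61) = 61 − 12.2 = 48.8 → 49
  B: 229 + 0.2×(0−229) = 229 − 45.8 = 183.2 → 183
  → #9431B7
86% shade:
  R: 185 + 0.86×(0−185) = 185 − 159.1 = 25.9 → 26
  G: 61 + 0.86×(0−61) = 61 − 52.46 = 8.54 → 9
  B: 229 + 0.86×(0−229) = 229 − 196.94 = 32.06 → 32
  → #1A0920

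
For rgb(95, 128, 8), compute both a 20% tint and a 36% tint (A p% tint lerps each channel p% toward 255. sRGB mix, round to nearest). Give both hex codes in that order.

#7f9939, #99ae61

20% tint:
  R: 95 + 0.2×(255−95) = 95 + 32 = 127 → 127
  G: 128 + 25.4 = 153.4 → 153
  B: 8 + 49.4 = 57.4 → 57
  → #7f9939
36% tint:
  R: 95 + 0.36×(255−95) = 95 + 57.6 = 152.6 → 153
  G: 128 + 45.72 = 173.72 → 174
  B: 8 + 0.36×(255−8) = 8 + 88.92 = 96.92 → 97
  → #99ae61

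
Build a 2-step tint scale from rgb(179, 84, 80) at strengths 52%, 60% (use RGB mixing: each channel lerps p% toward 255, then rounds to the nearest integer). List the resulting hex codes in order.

#dbadab, #e1bbb9

52%: (179 + 39.52 = 218.52→219, 84 + 88.92 = 172.92→173, 80 + 91 = 171→171) → #dbadab
60%: (179 + 45.6 = 224.6→225, 84 + 102.6 = 186.6→187, 80 + 105 = 185→185) → #e1bbb9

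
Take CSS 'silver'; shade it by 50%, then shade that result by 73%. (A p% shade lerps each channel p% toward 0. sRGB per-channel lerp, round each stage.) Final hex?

#1a1a1a

CSS silver is rgb(192, 192, 192).
Per channel, c → c + 0.5(0 − c):
  R: 192 + 0.5×(0−192) = 192 − 96 = 96 → 96
  G: 192 + 0.5×(0−192) = 192 − 96 = 96 → 96
  B: 192 + 0.5×(0−192) = 192 − 96 = 96 → 96
After the shade: rgb(96, 96, 96) = #606060.
Lerp each channel 73% toward 0:
  R: 96 + 0.73×(0−96) = 96 − 70.08 = 25.92 → 26
  G: 96 + 0.73×(0−96) = 96 − 70.08 = 25.92 → 26
  B: 96 − 70.08 = 25.92 → 26
rgb(26, 26, 26) = #1a1a1a.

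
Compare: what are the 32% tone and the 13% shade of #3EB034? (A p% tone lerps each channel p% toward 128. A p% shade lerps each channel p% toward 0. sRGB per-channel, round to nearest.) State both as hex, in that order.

#3EB034 is rgb(62, 176, 52).
32% tone:
  R: 62 + 0.32×(128−62) = 62 + 21.12 = 83.12 → 83
  G: 176 − 15.36 = 160.64 → 161
  B: 52 + 24.32 = 76.32 → 76
  → #53A14C
13% shade:
  R: 62 + 0.13×(0−62) = 62 − 8.06 = 53.94 → 54
  G: 176 − 22.88 = 153.12 → 153
  B: 52 − 6.76 = 45.24 → 45
  → #36992D

#53A14C, #36992D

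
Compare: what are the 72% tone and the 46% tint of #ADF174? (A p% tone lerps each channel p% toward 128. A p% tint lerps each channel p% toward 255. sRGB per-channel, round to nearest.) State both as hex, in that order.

#8DA07D, #D3F7B4

#ADF174 is rgb(173, 241, 116).
72% tone:
  R: 173 − 32.4 = 140.6 → 141
  G: 241 − 81.36 = 159.64 → 160
  B: 116 + 8.64 = 124.64 → 125
  → #8DA07D
46% tint:
  R: 173 + 37.72 = 210.72 → 211
  G: 241 + 6.44 = 247.44 → 247
  B: 116 + 0.46×(255−116) = 116 + 63.94 = 179.94 → 180
  → #D3F7B4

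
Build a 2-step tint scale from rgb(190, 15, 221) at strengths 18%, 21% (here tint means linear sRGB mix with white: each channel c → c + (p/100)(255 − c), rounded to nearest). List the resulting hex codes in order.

#ca3ae3, #cc41e4

18%: (190 + 11.7 = 201.7→202, 15 + 43.2 = 58.2→58, 221 + 6.12 = 227.12→227) → #ca3ae3
21%: (190 + 13.65 = 203.65→204, 15 + 50.4 = 65.4→65, 221 + 7.14 = 228.14→228) → #cc41e4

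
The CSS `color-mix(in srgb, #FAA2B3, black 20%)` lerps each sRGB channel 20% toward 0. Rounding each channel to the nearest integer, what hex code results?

#FAA2B3 is rgb(250, 162, 179).
A 20% shade moves each channel 20% toward 0:
  R: 250 + 0.2×(0−250) = 250 − 50 = 200 → 200
  G: 162 − 32.4 = 129.6 → 130
  B: 179 + 0.2×(0−179) = 179 − 35.8 = 143.2 → 143
rgb(200, 130, 143) = #C8828F.

#C8828F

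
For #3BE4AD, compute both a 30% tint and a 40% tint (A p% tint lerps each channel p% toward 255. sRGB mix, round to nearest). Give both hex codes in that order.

#76ECC6, #89EFCE

#3BE4AD is rgb(59, 228, 173).
30% tint:
  R: 59 + 0.3×(255−59) = 59 + 58.8 = 117.8 → 118
  G: 228 + 0.3×(255−228) = 228 + 8.1 = 236.1 → 236
  B: 173 + 0.3×(255−173) = 173 + 24.6 = 197.6 → 198
  → #76ECC6
40% tint:
  R: 59 + 78.4 = 137.4 → 137
  G: 228 + 0.4×(255−228) = 228 + 10.8 = 238.8 → 239
  B: 173 + 32.8 = 205.8 → 206
  → #89EFCE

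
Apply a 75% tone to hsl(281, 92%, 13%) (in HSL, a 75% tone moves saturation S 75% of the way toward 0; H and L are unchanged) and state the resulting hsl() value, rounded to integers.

S moves 75% from 92 toward 0: 92 − 69 = 23 → 23.
H and L are unchanged.

hsl(281, 23%, 13%)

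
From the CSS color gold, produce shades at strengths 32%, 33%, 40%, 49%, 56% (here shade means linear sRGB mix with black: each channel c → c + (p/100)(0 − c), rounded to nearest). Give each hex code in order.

CSS gold is rgb(255, 215, 0).
32%: (255 − 81.6 = 173.4→173, 215 − 68.8 = 146.2→146, 0→0) → #AD9200
33%: (255 − 84.15 = 170.85→171, 215 − 70.95 = 144.05→144, 0→0) → #AB9000
40%: (255 − 102 = 153→153, 215 − 86 = 129→129, 0→0) → #998100
49%: (255 − 124.95 = 130.05→130, 215 − 105.35 = 109.65→110, 0→0) → #826E00
56%: (255 − 142.8 = 112.2→112, 215 − 120.4 = 94.6→95, 0→0) → #705F00

#AD9200, #AB9000, #998100, #826E00, #705F00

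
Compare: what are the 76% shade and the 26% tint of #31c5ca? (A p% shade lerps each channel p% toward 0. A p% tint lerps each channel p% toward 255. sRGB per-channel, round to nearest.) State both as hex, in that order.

#31c5ca is rgb(49, 197, 202).
76% shade:
  R: 49 − 37.24 = 11.76 → 12
  G: 197 − 149.72 = 47.28 → 47
  B: 202 − 153.52 = 48.48 → 48
  → #0c2f30
26% tint:
  R: 49 + 0.26×(255−49) = 49 + 53.56 = 102.56 → 103
  G: 197 + 0.26×(255−197) = 197 + 15.08 = 212.08 → 212
  B: 202 + 0.26×(255−202) = 202 + 13.78 = 215.78 → 216
  → #67d4d8

#0c2f30, #67d4d8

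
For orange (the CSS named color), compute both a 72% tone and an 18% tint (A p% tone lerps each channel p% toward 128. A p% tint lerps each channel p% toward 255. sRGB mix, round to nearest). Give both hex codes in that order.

#A48A5C, #FFB52E

CSS orange is rgb(255, 165, 0).
72% tone:
  R: 255 + 0.72×(128−255) = 255 − 91.44 = 163.56 → 164
  G: 165 − 26.64 = 138.36 → 138
  B: 0 + 92.16 = 92.16 → 92
  → #A48A5C
18% tint:
  R: 255 + 0 = 255 → 255
  G: 165 + 16.2 = 181.2 → 181
  B: 0 + 45.9 = 45.9 → 46
  → #FFB52E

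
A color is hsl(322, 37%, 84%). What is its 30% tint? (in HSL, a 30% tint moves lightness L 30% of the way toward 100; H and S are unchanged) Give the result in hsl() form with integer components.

hsl(322, 37%, 89%)

L moves 30% from 84 toward 100: 84 + 4.8 = 88.8 → 89.
H and S are unchanged.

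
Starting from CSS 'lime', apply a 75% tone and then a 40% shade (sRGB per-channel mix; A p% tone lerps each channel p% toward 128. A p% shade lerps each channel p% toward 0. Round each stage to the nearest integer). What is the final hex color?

#3A603A

CSS lime is rgb(0, 255, 0).
Lerp each channel 75% toward 128:
  R: 0 + 96 = 96 → 96
  G: 255 − 95.25 = 159.75 → 160
  B: 0 + 96 = 96 → 96
After the tone: rgb(96, 160, 96) = #60A060.
Lerp each channel 40% toward 0:
  R: 96 + 0.4×(0−96) = 96 − 38.4 = 57.6 → 58
  G: 160 + 0.4×(0−160) = 160 − 64 = 96 → 96
  B: 96 + 0.4×(0−96) = 96 − 38.4 = 57.6 → 58
rgb(58, 96, 58) = #3A603A.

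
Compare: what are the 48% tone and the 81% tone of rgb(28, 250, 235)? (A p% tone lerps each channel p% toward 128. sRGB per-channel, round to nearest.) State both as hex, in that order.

#4CBFB8, #6D9794

48% tone:
  R: 28 + 48 = 76 → 76
  G: 250 + 0.48×(128−250) = 250 − 58.56 = 191.44 → 191
  B: 235 + 0.48×(128−235) = 235 − 51.36 = 183.64 → 184
  → #4CBFB8
81% tone:
  R: 28 + 81 = 109 → 109
  G: 250 + 0.81×(128−250) = 250 − 98.82 = 151.18 → 151
  B: 235 + 0.81×(128−235) = 235 − 86.67 = 148.33 → 148
  → #6D9794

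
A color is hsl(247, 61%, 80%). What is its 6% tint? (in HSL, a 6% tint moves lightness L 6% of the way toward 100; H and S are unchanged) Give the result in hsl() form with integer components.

hsl(247, 61%, 81%)

L moves 6% from 80 toward 100: 80 + 1.2 = 81.2 → 81.
H and S are unchanged.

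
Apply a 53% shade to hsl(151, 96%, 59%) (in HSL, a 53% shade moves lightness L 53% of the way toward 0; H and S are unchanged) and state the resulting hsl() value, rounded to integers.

L moves 53% from 59 toward 0: 59 − 31.27 = 27.73 → 28.
H and S are unchanged.

hsl(151, 96%, 28%)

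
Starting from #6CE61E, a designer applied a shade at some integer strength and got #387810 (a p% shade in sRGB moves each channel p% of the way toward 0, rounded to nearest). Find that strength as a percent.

48%

#6CE61E is rgb(108, 230, 30); #387810 is rgb(56, 120, 16).
On the G channel (widest range): 120 ≈ 230 + (p/100)(0 − 230), so p ≈ 100×(120 − 230)/(0 − 230) = -11000/-230 = 47.83.
p = 48 reproduces all three channels after rounding.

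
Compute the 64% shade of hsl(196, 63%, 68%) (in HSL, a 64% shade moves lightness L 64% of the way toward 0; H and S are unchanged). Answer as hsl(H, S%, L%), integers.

hsl(196, 63%, 24%)

L moves 64% from 68 toward 0: 68 − 43.52 = 24.48 → 24.
H and S are unchanged.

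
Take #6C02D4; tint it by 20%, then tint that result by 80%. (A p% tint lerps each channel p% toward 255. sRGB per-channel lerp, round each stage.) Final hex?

#E7D7F8

#6C02D4 is rgb(108, 2, 212).
A 20% tint moves each channel 20% toward 255:
  R: 108 + 0.2×(255−108) = 108 + 29.4 = 137.4 → 137
  G: 2 + 50.6 = 52.6 → 53
  B: 212 + 0.2×(255−212) = 212 + 8.6 = 220.6 → 221
After the tint: rgb(137, 53, 221) = #8935DD.
An 80% tint moves each channel 80% toward 255:
  R: 137 + 94.4 = 231.4 → 231
  G: 53 + 0.8×(255−53) = 53 + 161.6 = 214.6 → 215
  B: 221 + 0.8×(255−221) = 221 + 27.2 = 248.2 → 248
rgb(231, 215, 248) = #E7D7F8.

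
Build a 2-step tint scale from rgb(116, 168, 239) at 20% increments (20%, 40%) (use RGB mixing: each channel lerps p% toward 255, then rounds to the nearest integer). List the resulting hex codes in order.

#90b9f2, #accbf5

20%: (116 + 27.8 = 143.8→144, 168 + 17.4 = 185.4→185, 239 + 3.2 = 242.2→242) → #90b9f2
40%: (116 + 55.6 = 171.6→172, 168 + 34.8 = 202.8→203, 239 + 6.4 = 245.4→245) → #accbf5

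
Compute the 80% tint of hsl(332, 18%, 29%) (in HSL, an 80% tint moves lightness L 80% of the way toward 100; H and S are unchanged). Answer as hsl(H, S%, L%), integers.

hsl(332, 18%, 86%)

L moves 80% from 29 toward 100: 29 + 56.8 = 85.8 → 86.
H and S are unchanged.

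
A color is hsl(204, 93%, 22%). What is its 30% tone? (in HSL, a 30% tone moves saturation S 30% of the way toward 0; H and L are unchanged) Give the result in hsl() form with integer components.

hsl(204, 65%, 22%)

S moves 30% from 93 toward 0: 93 − 27.9 = 65.1 → 65.
H and L are unchanged.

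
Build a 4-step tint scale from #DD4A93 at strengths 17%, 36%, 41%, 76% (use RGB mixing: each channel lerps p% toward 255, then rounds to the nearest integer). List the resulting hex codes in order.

#DD4A93 is rgb(221, 74, 147).
17%: (221 + 5.78 = 226.78→227, 74 + 30.77 = 104.77→105, 147 + 18.36 = 165.36→165) → #E369A5
36%: (221 + 12.24 = 233.24→233, 74 + 65.16 = 139.16→139, 147 + 38.88 = 185.88→186) → #E98BBA
41%: (221 + 13.94 = 234.94→235, 74 + 74.21 = 148.21→148, 147 + 44.28 = 191.28→191) → #EB94BF
76%: (221 + 25.84 = 246.84→247, 74 + 137.56 = 211.56→212, 147 + 82.08 = 229.08→229) → #F7D4E5

#E369A5, #E98BBA, #EB94BF, #F7D4E5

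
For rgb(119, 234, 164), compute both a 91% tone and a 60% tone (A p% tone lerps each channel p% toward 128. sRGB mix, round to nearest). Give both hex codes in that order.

#7F8A83, #7CAA8E

91% tone:
  R: 119 + 8.19 = 127.19 → 127
  G: 234 + 0.91×(128−234) = 234 − 96.46 = 137.54 → 138
  B: 164 − 32.76 = 131.24 → 131
  → #7F8A83
60% tone:
  R: 119 + 5.4 = 124.4 → 124
  G: 234 + 0.6×(128−234) = 234 − 63.6 = 170.4 → 170
  B: 164 − 21.6 = 142.4 → 142
  → #7CAA8E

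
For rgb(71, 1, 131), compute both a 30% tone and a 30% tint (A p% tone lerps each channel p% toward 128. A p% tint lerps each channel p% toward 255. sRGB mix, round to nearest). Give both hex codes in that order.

30% tone:
  R: 71 + 0.3×(128−71) = 71 + 17.1 = 88.1 → 88
  G: 1 + 0.3×(128−1) = 1 + 38.1 = 39.1 → 39
  B: 131 + 0.3×(128−131) = 131 − 0.9 = 130.1 → 130
  → #582782
30% tint:
  R: 71 + 0.3×(255−71) = 71 + 55.2 = 126.2 → 126
  G: 1 + 0.3×(255−1) = 1 + 76.2 = 77.2 → 77
  B: 131 + 0.3×(255−131) = 131 + 37.2 = 168.2 → 168
  → #7e4da8

#582782, #7e4da8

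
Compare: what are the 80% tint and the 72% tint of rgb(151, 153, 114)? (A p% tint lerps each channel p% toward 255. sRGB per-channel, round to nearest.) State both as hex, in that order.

80% tint:
  R: 151 + 0.8×(255−151) = 151 + 83.2 = 234.2 → 234
  G: 153 + 0.8×(255−153) = 153 + 81.6 = 234.6 → 235
  B: 114 + 0.8×(255−114) = 114 + 112.8 = 226.8 → 227
  → #EAEBE3
72% tint:
  R: 151 + 0.72×(255−151) = 151 + 74.88 = 225.88 → 226
  G: 153 + 0.72×(255−153) = 153 + 73.44 = 226.44 → 226
  B: 114 + 0.72×(255−114) = 114 + 101.52 = 215.52 → 216
  → #E2E2D8

#EAEBE3, #E2E2D8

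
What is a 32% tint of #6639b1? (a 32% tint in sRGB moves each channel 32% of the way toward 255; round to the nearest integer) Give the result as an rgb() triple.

#6639b1 is rgb(102, 57, 177).
Lerp each channel 32% toward 255:
  R: 102 + 0.32×(255−102) = 102 + 48.96 = 150.96 → 151
  G: 57 + 63.36 = 120.36 → 120
  B: 177 + 0.32×(255−177) = 177 + 24.96 = 201.96 → 202

rgb(151, 120, 202)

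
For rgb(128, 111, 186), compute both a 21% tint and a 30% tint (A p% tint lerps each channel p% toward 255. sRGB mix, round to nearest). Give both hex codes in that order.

21% tint:
  R: 128 + 0.21×(255−128) = 128 + 26.67 = 154.67 → 155
  G: 111 + 0.21×(255−111) = 111 + 30.24 = 141.24 → 141
  B: 186 + 0.21×(255−186) = 186 + 14.49 = 200.49 → 200
  → #9b8dc8
30% tint:
  R: 128 + 38.1 = 166.1 → 166
  G: 111 + 0.3×(255−111) = 111 + 43.2 = 154.2 → 154
  B: 186 + 20.7 = 206.7 → 207
  → #a69acf

#9b8dc8, #a69acf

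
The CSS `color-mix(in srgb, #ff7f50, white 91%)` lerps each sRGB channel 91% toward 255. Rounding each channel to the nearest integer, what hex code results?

#fff3ef

#ff7f50 is rgb(255, 127, 80).
Lerp each channel 91% toward 255:
  R: 255 + 0 = 255 → 255
  G: 127 + 0.91×(255−127) = 127 + 116.48 = 243.48 → 243
  B: 80 + 159.25 = 239.25 → 239
rgb(255, 243, 239) = #fff3ef.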